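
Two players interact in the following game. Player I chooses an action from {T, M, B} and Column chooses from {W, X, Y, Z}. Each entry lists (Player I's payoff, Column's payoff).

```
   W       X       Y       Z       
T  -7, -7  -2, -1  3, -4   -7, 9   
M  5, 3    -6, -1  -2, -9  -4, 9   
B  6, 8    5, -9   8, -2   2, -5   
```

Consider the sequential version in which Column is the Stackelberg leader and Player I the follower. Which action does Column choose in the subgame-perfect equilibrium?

Player I best-responds to each possible Column move:
- W: BR = B, leader payoff 8.
- X: BR = B, leader payoff -9.
- Y: BR = B, leader payoff -2.
- Z: BR = B, leader payoff -5.
Among 8, -9, -2, -5, the best is 8 at W. Subgame-perfect outcome: (B, W) with payoffs (6, 8).

W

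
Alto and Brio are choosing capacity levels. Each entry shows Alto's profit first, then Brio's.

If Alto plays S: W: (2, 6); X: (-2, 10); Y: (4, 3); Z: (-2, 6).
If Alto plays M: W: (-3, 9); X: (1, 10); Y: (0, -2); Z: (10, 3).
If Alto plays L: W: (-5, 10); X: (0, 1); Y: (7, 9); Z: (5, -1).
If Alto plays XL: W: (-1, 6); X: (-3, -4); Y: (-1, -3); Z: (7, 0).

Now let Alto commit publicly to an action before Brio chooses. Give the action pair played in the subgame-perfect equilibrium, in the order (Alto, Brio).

Solve by backward induction (Alto leads).
- S: BR = X, leader payoff -2.
- M: BR = X, leader payoff 1.
- L: BR = W, leader payoff -5.
- XL: BR = W, leader payoff -1.
Among -2, 1, -5, -1, the best is 1 at M. Subgame-perfect outcome: (M, X) with payoffs (1, 10).

(M, X)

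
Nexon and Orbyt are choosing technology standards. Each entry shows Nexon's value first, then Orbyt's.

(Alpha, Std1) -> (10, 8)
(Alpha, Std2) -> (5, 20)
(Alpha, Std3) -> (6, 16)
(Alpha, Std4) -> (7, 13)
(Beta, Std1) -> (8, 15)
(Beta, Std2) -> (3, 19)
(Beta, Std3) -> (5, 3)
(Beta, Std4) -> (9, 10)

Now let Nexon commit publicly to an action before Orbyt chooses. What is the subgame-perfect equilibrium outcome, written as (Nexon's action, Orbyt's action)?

(Alpha, Std2)

Work backward from Orbyt's decision.
- Alpha → Orbyt plays Std2 (best of 8, 20, 16, 13); Nexon gets 5.
- Beta → Orbyt plays Std2 (best of 15, 19, 3, 10); Nexon gets 3.
Maximizing over 5, 3, Nexon chooses Alpha. Subgame-perfect outcome: (Alpha, Std2) with payoffs (5, 20).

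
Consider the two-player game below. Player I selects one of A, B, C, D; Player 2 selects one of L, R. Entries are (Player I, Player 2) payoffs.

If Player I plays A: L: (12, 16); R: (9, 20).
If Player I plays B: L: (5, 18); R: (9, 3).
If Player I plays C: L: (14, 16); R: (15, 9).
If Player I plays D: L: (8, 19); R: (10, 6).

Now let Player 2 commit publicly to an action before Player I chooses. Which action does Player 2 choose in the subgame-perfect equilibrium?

L

Player I best-responds to each possible Player 2 move:
- L: Player I compares 12, 5, 14, 8 and picks C; Player 2 would get 16.
- R: Player I compares 9, 9, 15, 10 and picks C; Player 2 would get 9.
Among 16, 9, the best is 16 at L. Subgame-perfect outcome: (C, L) with payoffs (14, 16).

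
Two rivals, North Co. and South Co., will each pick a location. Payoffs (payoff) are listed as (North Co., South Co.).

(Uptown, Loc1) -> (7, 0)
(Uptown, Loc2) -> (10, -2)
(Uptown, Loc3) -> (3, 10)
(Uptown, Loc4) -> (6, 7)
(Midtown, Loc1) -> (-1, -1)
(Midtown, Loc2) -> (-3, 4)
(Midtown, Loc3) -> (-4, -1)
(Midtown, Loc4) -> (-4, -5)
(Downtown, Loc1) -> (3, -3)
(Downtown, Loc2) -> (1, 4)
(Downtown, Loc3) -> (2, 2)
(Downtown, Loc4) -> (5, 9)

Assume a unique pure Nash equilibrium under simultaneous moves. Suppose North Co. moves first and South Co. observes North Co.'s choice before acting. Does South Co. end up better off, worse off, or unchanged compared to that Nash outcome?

worse off

Solve by backward induction (North Co. leads).
- Uptown: South Co. compares 0, -2, 10, 7 and picks Loc3; North Co. would get 3.
- Midtown: South Co. compares -1, 4, -1, -5 and picks Loc2; North Co. would get -3.
- Downtown: South Co. compares -3, 4, 2, 9 and picks Loc4; North Co. would get 5.
Maximizing over 3, -3, 5, North Co. chooses Downtown. Subgame-perfect outcome: (Downtown, Loc4) with payoffs (5, 9).
Under simultaneous play:
North Co.'s best replies: Loc1→Uptown; Loc2→Uptown; Loc3→Uptown; Loc4→Uptown.
South Co.'s best replies: Uptown→Loc3; Midtown→Loc2; Downtown→Loc4.
Only (Uptown, Loc3) has each player best-responding; Nash payoffs (3, 10).
South Co. earns 9 sequentially versus 10 at the Nash outcome: worse off.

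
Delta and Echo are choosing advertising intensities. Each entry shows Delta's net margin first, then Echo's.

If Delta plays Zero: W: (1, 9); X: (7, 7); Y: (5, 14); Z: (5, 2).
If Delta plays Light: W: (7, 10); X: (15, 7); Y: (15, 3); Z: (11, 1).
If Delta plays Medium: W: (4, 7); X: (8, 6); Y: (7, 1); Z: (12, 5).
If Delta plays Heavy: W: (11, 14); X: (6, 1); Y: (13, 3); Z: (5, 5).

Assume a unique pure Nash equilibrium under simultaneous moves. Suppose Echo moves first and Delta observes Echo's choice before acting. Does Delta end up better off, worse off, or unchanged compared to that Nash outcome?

unchanged

Backward induction with Echo moving first.
- W: BR = Heavy, leader payoff 14.
- X: BR = Light, leader payoff 7.
- Y: BR = Light, leader payoff 3.
- Z: BR = Medium, leader payoff 5.
Maximizing over 14, 7, 3, 5, Echo chooses W. Subgame-perfect outcome: (Heavy, W) with payoffs (11, 14).
Now find the simultaneous Nash equilibrium.
Delta's best replies: W→Heavy; X→Light; Y→Light; Z→Medium.
Echo's best replies: Zero→Y; Light→W; Medium→W; Heavy→W.
The unique mutual best reply is (Heavy, W), giving (11, 14).
Delta earns 11 sequentially versus 11 at the Nash outcome: unchanged.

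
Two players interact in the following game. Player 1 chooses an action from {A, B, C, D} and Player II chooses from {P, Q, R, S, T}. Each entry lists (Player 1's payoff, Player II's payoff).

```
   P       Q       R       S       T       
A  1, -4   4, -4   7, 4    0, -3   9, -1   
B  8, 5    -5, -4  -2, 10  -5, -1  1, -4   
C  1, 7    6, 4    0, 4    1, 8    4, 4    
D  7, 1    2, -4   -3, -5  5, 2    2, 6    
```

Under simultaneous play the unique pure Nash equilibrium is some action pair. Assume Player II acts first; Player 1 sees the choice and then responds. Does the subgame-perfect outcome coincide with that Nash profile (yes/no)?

no

Work backward from Player 1's decision.
- P: BR = B, leader payoff 5.
- Q: BR = C, leader payoff 4.
- R: BR = A, leader payoff 4.
- S: BR = D, leader payoff 2.
- T: BR = A, leader payoff -1.
Maximizing over 5, 4, 4, 2, -1, Player II chooses P. Subgame-perfect outcome: (B, P) with payoffs (8, 5).
Now find the simultaneous Nash equilibrium.
Player 1's best replies: P→B; Q→C; R→A; S→D; T→A.
Player II's best replies: A→R; B→R; C→S; D→T.
The unique mutual best reply is (A, R), giving (7, 4).
Sequential outcome (B, P) differs from the Nash profile (A, R).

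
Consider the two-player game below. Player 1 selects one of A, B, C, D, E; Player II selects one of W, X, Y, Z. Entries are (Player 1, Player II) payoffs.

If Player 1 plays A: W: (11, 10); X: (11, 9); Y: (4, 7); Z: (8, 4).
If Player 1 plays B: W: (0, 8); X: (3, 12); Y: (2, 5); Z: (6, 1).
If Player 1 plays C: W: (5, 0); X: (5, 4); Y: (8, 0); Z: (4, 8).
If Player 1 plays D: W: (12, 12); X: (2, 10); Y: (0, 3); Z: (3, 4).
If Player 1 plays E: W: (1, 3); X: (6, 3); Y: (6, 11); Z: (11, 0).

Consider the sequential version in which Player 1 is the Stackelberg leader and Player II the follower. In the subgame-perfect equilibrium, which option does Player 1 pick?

D

Work backward from Player II's decision.
- A → Player II plays W (best of 10, 9, 7, 4); Player 1 gets 11.
- B → Player II plays X (best of 8, 12, 5, 1); Player 1 gets 3.
- C → Player II plays Z (best of 0, 4, 0, 8); Player 1 gets 4.
- D → Player II plays W (best of 12, 10, 3, 4); Player 1 gets 12.
- E → Player II plays Y (best of 3, 3, 11, 0); Player 1 gets 6.
Maximizing over 11, 3, 4, 12, 6, Player 1 chooses D. Subgame-perfect outcome: (D, W) with payoffs (12, 12).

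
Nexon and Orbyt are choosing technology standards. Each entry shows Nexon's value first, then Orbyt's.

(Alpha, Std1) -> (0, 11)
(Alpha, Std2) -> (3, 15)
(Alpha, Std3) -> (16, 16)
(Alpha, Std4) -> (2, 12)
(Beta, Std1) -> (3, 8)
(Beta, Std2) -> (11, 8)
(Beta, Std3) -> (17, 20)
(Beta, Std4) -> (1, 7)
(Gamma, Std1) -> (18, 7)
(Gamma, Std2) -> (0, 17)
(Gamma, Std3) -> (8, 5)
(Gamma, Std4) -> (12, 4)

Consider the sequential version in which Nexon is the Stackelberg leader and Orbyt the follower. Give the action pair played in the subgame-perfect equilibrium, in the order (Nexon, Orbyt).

(Beta, Std3)

Solve by backward induction (Nexon leads).
- Alpha: BR = Std3, leader payoff 16.
- Beta: BR = Std3, leader payoff 17.
- Gamma: BR = Std2, leader payoff 0.
Maximizing over 16, 17, 0, Nexon chooses Beta. Subgame-perfect outcome: (Beta, Std3) with payoffs (17, 20).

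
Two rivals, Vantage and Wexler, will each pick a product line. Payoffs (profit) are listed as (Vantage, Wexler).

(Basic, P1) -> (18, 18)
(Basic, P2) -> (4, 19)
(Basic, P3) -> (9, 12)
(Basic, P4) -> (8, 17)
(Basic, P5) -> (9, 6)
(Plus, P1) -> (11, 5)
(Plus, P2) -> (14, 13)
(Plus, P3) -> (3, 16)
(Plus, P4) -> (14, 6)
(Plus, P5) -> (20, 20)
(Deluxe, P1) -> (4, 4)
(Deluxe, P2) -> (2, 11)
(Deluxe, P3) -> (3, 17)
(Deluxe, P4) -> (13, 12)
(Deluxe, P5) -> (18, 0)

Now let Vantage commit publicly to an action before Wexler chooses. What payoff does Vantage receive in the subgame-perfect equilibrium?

20

Work backward from Wexler's decision.
- Basic → Wexler plays P2 (best of 18, 19, 12, 17, 6); Vantage gets 4.
- Plus → Wexler plays P5 (best of 5, 13, 16, 6, 20); Vantage gets 20.
- Deluxe → Wexler plays P3 (best of 4, 11, 17, 12, 0); Vantage gets 3.
Among 4, 20, 3, the best is 20 at Plus. Subgame-perfect outcome: (Plus, P5) with payoffs (20, 20).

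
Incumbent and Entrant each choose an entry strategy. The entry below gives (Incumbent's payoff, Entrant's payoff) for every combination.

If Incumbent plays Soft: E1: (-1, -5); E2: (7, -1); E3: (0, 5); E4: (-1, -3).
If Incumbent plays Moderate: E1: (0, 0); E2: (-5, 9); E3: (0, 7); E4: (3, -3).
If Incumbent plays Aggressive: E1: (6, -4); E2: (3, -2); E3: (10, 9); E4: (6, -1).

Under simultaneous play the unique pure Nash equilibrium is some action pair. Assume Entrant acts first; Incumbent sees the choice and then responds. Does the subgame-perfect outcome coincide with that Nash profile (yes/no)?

yes

Incumbent best-responds to each possible Entrant move:
- E1: Incumbent compares -1, 0, 6 and picks Aggressive; Entrant would get -4.
- E2: Incumbent compares 7, -5, 3 and picks Soft; Entrant would get -1.
- E3: Incumbent compares 0, 0, 10 and picks Aggressive; Entrant would get 9.
- E4: Incumbent compares -1, 3, 6 and picks Aggressive; Entrant would get -1.
Among -4, -1, 9, -1, the best is 9 at E3. Subgame-perfect outcome: (Aggressive, E3) with payoffs (10, 9).
For the simultaneous game, intersect best replies.
Incumbent's best replies: E1→Aggressive; E2→Soft; E3→Aggressive; E4→Aggressive.
Entrant's best replies: Soft→E3; Moderate→E2; Aggressive→E3.
Only (Aggressive, E3) has each player best-responding; Nash payoffs (10, 9).
Sequential outcome (Aggressive, E3) coincides with the Nash profile (Aggressive, E3).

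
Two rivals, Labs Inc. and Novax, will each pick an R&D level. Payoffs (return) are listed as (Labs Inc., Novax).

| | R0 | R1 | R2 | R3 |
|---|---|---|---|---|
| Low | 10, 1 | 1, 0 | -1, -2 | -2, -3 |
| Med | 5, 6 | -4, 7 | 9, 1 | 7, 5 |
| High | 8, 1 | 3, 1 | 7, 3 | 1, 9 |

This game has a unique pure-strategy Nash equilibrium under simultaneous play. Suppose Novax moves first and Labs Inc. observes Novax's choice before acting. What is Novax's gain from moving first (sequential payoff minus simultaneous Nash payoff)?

Backward induction with Novax moving first.
- R0: Labs Inc. compares 10, 5, 8 and picks Low; Novax would get 1.
- R1: Labs Inc. compares 1, -4, 3 and picks High; Novax would get 1.
- R2: Labs Inc. compares -1, 9, 7 and picks Med; Novax would get 1.
- R3: Labs Inc. compares -2, 7, 1 and picks Med; Novax would get 5.
Among 1, 1, 1, 5, the best is 5 at R3. Subgame-perfect outcome: (Med, R3) with payoffs (7, 5).
For the simultaneous game, intersect best replies.
Labs Inc.'s best replies: R0→Low; R1→High; R2→Med; R3→Med.
Novax's best replies: Low→R0; Med→R1; High→R3.
Only (Low, R0) has each player best-responding; Nash payoffs (10, 1).
Novax's commitment gain: 5 − 1 = 4.

4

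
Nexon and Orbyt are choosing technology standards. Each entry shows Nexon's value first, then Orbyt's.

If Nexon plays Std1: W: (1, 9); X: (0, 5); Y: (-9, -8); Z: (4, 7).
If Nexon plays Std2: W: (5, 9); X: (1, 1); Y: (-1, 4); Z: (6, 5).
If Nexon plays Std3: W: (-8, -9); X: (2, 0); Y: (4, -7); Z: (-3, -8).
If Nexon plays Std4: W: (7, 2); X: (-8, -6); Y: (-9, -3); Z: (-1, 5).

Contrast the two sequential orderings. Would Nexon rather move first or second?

second

If Nexon leads: Orbyt's best replies are Std1→W, Std2→W, Std3→X, Std4→Z; Nexon's induced payoffs 1, 5, 2, -1; outcome (Std2, W), payoffs (5, 9).
If Orbyt leads: Nexon's best replies are W→Std4, X→Std3, Y→Std3, Z→Std2; Orbyt's induced payoffs 2, 0, -7, 5; outcome (Std2, Z), payoffs (6, 5).
Nexon gets 5 moving first and 6 moving second, so Nexon prefers to move second.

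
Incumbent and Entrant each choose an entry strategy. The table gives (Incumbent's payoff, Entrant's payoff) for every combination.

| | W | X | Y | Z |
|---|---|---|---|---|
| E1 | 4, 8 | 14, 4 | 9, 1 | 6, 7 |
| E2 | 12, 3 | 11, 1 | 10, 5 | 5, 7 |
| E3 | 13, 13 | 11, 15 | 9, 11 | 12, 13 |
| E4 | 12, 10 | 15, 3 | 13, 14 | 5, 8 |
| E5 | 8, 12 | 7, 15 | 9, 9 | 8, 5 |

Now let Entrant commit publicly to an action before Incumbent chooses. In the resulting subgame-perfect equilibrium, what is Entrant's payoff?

Backward induction with Entrant moving first.
- W: Incumbent compares 4, 12, 13, 12, 8 and picks E3; Entrant would get 13.
- X: Incumbent compares 14, 11, 11, 15, 7 and picks E4; Entrant would get 3.
- Y: Incumbent compares 9, 10, 9, 13, 9 and picks E4; Entrant would get 14.
- Z: Incumbent compares 6, 5, 12, 5, 8 and picks E3; Entrant would get 13.
Among 13, 3, 14, 13, the best is 14 at Y. Subgame-perfect outcome: (E4, Y) with payoffs (13, 14).

14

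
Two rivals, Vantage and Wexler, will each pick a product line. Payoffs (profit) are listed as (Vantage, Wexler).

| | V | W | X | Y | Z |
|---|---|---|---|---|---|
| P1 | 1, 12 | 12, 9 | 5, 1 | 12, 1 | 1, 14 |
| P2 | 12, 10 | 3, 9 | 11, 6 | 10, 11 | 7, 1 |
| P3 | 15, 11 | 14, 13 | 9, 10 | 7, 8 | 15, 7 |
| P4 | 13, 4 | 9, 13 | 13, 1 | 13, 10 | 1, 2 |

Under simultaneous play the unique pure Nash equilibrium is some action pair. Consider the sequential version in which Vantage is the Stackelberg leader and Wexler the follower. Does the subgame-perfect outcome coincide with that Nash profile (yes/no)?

Work backward from Wexler's decision.
- P1: BR = Z, leader payoff 1.
- P2: BR = Y, leader payoff 10.
- P3: BR = W, leader payoff 14.
- P4: BR = W, leader payoff 9.
Vantage's induced payoffs are 1, 10, 14, 9, so Vantage commits to P3. Subgame-perfect outcome: (P3, W) with payoffs (14, 13).
Now find the simultaneous Nash equilibrium.
Vantage's best replies: V→P3; W→P3; X→P4; Y→P4; Z→P3.
Wexler's best replies: P1→Z; P2→Y; P3→W; P4→W.
The unique mutual best reply is (P3, W), giving (14, 13).
Sequential outcome (P3, W) coincides with the Nash profile (P3, W).

yes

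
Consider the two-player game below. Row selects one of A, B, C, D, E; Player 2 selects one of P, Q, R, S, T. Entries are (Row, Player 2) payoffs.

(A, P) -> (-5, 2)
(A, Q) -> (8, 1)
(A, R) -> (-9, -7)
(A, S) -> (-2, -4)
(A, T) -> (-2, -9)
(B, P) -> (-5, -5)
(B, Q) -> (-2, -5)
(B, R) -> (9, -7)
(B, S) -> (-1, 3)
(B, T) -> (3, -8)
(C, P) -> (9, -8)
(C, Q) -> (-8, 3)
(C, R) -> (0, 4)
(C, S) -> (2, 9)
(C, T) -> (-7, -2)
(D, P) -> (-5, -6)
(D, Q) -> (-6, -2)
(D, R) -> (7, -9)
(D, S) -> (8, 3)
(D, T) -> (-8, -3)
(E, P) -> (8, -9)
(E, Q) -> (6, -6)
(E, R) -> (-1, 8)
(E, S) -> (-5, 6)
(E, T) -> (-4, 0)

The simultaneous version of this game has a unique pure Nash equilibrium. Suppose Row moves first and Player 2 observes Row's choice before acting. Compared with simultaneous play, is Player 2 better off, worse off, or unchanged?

Work backward from Player 2's decision.
- A → Player 2 plays P (best of 2, 1, -7, -4, -9); Row gets -5.
- B → Player 2 plays S (best of -5, -5, -7, 3, -8); Row gets -1.
- C → Player 2 plays S (best of -8, 3, 4, 9, -2); Row gets 2.
- D → Player 2 plays S (best of -6, -2, -9, 3, -3); Row gets 8.
- E → Player 2 plays R (best of -9, -6, 8, 6, 0); Row gets -1.
Maximizing over -5, -1, 2, 8, -1, Row chooses D. Subgame-perfect outcome: (D, S) with payoffs (8, 3).
Under simultaneous play:
Row's best replies: P→C; Q→A; R→B; S→D; T→B.
Player 2's best replies: A→P; B→S; C→S; D→S; E→R.
The unique mutual best reply is (D, S), giving (8, 3).
Player 2 earns 3 sequentially versus 3 at the Nash outcome: unchanged.

unchanged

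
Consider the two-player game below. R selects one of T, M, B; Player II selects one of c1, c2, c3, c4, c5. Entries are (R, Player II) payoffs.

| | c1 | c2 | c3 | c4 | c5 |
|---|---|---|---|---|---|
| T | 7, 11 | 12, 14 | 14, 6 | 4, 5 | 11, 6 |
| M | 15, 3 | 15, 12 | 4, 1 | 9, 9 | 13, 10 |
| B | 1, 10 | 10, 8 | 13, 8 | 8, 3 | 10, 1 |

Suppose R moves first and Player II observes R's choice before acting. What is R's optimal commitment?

M

Backward induction with R moving first.
- T: BR = c2, leader payoff 12.
- M: BR = c2, leader payoff 15.
- B: BR = c1, leader payoff 1.
Among 12, 15, 1, the best is 15 at M. Subgame-perfect outcome: (M, c2) with payoffs (15, 12).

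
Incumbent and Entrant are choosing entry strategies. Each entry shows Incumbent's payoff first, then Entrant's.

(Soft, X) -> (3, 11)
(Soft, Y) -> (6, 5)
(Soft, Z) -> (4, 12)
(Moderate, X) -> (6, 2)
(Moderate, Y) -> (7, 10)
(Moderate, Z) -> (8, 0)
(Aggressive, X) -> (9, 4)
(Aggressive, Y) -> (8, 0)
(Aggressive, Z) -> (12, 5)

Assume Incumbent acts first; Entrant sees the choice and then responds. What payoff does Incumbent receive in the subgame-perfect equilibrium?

12

Backward induction with Incumbent moving first.
- Soft: Entrant compares 11, 5, 12 and picks Z; Incumbent would get 4.
- Moderate: Entrant compares 2, 10, 0 and picks Y; Incumbent would get 7.
- Aggressive: Entrant compares 4, 0, 5 and picks Z; Incumbent would get 12.
Among 4, 7, 12, the best is 12 at Aggressive. Subgame-perfect outcome: (Aggressive, Z) with payoffs (12, 5).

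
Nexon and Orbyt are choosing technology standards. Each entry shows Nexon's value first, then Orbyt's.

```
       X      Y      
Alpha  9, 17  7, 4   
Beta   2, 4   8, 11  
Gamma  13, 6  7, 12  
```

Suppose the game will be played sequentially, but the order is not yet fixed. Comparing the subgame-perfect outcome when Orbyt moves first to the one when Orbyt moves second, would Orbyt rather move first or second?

second

If Nexon leads: Orbyt's best replies are Alpha→X, Beta→Y, Gamma→Y; Nexon's induced payoffs 9, 8, 7; outcome (Alpha, X), payoffs (9, 17).
If Orbyt leads: Nexon's best replies are X→Gamma, Y→Beta; Orbyt's induced payoffs 6, 11; outcome (Beta, Y), payoffs (8, 11).
Orbyt gets 11 moving first and 17 moving second, so Orbyt prefers to move second.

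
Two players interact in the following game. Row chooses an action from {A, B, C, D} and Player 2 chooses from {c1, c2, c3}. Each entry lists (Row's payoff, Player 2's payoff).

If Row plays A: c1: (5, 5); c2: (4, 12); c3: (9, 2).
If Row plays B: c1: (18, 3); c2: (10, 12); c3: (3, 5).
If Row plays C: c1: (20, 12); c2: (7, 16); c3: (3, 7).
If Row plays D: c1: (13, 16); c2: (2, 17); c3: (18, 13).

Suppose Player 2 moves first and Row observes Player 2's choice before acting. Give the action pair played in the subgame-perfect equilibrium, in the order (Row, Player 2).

(D, c3)

Row best-responds to each possible Player 2 move:
- c1: Row compares 5, 18, 20, 13 and picks C; Player 2 would get 12.
- c2: Row compares 4, 10, 7, 2 and picks B; Player 2 would get 12.
- c3: Row compares 9, 3, 3, 18 and picks D; Player 2 would get 13.
Maximizing over 12, 12, 13, Player 2 chooses c3. Subgame-perfect outcome: (D, c3) with payoffs (18, 13).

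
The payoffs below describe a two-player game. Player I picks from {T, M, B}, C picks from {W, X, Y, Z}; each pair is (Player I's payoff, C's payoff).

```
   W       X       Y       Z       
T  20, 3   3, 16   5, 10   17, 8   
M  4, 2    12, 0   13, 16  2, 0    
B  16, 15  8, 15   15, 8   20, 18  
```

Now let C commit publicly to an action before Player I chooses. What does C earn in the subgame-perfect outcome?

18

Solve by backward induction (C leads).
- W: BR = T, leader payoff 3.
- X: BR = M, leader payoff 0.
- Y: BR = B, leader payoff 8.
- Z: BR = B, leader payoff 18.
Among 3, 0, 8, 18, the best is 18 at Z. Subgame-perfect outcome: (B, Z) with payoffs (20, 18).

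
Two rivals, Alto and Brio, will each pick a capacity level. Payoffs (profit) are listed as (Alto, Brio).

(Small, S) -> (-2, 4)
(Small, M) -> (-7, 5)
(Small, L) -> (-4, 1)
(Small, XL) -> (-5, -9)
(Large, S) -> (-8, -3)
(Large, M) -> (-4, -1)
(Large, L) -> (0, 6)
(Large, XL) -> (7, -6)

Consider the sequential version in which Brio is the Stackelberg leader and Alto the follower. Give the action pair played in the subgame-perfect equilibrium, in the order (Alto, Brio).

(Large, L)

Solve by backward induction (Brio leads).
- S: BR = Small, leader payoff 4.
- M: BR = Large, leader payoff -1.
- L: BR = Large, leader payoff 6.
- XL: BR = Large, leader payoff -6.
Among 4, -1, 6, -6, the best is 6 at L. Subgame-perfect outcome: (Large, L) with payoffs (0, 6).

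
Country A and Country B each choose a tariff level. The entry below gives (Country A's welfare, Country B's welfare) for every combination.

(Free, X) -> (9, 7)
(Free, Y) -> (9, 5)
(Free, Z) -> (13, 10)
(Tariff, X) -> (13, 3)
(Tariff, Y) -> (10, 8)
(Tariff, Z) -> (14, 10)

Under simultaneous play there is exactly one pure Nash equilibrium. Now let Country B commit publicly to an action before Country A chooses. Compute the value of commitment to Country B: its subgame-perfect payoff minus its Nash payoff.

0

Solve by backward induction (Country B leads).
- X: Country A compares 9, 13 and picks Tariff; Country B would get 3.
- Y: Country A compares 9, 10 and picks Tariff; Country B would get 8.
- Z: Country A compares 13, 14 and picks Tariff; Country B would get 10.
Among 3, 8, 10, the best is 10 at Z. Subgame-perfect outcome: (Tariff, Z) with payoffs (14, 10).
Now find the simultaneous Nash equilibrium.
Country A's best replies: X→Tariff; Y→Tariff; Z→Tariff.
Country B's best replies: Free→Z; Tariff→Z.
The unique mutual best reply is (Tariff, Z), giving (14, 10).
Country B's commitment gain: 10 − 10 = 0.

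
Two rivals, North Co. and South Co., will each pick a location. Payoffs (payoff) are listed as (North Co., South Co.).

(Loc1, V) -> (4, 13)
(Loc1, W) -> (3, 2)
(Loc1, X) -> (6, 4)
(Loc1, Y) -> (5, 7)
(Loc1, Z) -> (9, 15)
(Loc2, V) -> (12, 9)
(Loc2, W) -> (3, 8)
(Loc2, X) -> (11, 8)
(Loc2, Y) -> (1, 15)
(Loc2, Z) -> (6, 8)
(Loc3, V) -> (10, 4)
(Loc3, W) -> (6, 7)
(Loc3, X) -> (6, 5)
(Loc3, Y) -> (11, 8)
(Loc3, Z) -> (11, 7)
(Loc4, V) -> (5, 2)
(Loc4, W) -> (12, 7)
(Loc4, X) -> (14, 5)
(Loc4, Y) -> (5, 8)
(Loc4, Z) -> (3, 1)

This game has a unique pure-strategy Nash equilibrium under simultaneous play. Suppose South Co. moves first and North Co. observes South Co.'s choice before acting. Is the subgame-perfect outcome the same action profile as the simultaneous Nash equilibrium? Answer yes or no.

no

Work backward from North Co.'s decision.
- V: BR = Loc2, leader payoff 9.
- W: BR = Loc4, leader payoff 7.
- X: BR = Loc4, leader payoff 5.
- Y: BR = Loc3, leader payoff 8.
- Z: BR = Loc3, leader payoff 7.
Maximizing over 9, 7, 5, 8, 7, South Co. chooses V. Subgame-perfect outcome: (Loc2, V) with payoffs (12, 9).
Now find the simultaneous Nash equilibrium.
North Co.'s best replies: V→Loc2; W→Loc4; X→Loc4; Y→Loc3; Z→Loc3.
South Co.'s best replies: Loc1→Z; Loc2→Y; Loc3→Y; Loc4→Y.
The unique mutual best reply is (Loc3, Y), giving (11, 8).
Sequential outcome (Loc2, V) differs from the Nash profile (Loc3, Y).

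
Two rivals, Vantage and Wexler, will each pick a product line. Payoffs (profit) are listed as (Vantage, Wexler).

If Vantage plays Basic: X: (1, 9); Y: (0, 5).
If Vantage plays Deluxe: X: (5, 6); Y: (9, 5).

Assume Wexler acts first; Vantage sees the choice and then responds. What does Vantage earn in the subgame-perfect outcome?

5

Backward induction with Wexler moving first.
- X → Vantage plays Deluxe (best of 1, 5); Wexler gets 6.
- Y → Vantage plays Deluxe (best of 0, 9); Wexler gets 5.
Wexler's induced payoffs are 6, 5, so Wexler commits to X. Subgame-perfect outcome: (Deluxe, X) with payoffs (5, 6).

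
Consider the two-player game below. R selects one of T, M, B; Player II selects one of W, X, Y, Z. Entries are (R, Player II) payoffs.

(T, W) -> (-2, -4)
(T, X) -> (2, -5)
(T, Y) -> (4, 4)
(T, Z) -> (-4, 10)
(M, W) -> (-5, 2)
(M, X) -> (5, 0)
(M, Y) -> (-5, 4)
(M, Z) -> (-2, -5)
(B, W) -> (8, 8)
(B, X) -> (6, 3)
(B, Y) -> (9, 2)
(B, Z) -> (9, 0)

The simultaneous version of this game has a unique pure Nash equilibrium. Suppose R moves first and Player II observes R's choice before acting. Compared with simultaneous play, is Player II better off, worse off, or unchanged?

unchanged

Player II best-responds to each possible R move:
- T: Player II compares -4, -5, 4, 10 and picks Z; R would get -4.
- M: Player II compares 2, 0, 4, -5 and picks Y; R would get -5.
- B: Player II compares 8, 3, 2, 0 and picks W; R would get 8.
Maximizing over -4, -5, 8, R chooses B. Subgame-perfect outcome: (B, W) with payoffs (8, 8).
For the simultaneous game, intersect best replies.
R's best replies: W→B; X→B; Y→B; Z→B.
Player II's best replies: T→Z; M→Y; B→W.
The unique mutual best reply is (B, W), giving (8, 8).
Player II earns 8 sequentially versus 8 at the Nash outcome: unchanged.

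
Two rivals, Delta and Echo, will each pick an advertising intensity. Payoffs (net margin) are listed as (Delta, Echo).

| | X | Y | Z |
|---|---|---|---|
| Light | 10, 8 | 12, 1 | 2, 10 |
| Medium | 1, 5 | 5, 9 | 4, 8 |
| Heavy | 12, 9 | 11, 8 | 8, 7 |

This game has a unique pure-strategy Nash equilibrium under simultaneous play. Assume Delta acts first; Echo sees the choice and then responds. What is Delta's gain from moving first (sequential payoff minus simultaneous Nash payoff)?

0

Work backward from Echo's decision.
- Light: Echo compares 8, 1, 10 and picks Z; Delta would get 2.
- Medium: Echo compares 5, 9, 8 and picks Y; Delta would get 5.
- Heavy: Echo compares 9, 8, 7 and picks X; Delta would get 12.
Delta's induced payoffs are 2, 5, 12, so Delta commits to Heavy. Subgame-perfect outcome: (Heavy, X) with payoffs (12, 9).
For the simultaneous game, intersect best replies.
Delta's best replies: X→Heavy; Y→Light; Z→Heavy.
Echo's best replies: Light→Z; Medium→Y; Heavy→X.
Only (Heavy, X) has each player best-responding; Nash payoffs (12, 9).
Delta's commitment gain: 12 − 12 = 0.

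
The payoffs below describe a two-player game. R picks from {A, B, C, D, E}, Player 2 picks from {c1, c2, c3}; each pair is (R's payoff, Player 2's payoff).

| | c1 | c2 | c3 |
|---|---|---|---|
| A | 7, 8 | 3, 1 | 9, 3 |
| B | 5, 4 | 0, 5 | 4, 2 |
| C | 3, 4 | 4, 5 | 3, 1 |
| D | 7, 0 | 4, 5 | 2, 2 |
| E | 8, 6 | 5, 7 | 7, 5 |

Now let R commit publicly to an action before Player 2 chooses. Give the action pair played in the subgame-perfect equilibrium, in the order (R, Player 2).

(A, c1)

Backward induction with R moving first.
- A: BR = c1, leader payoff 7.
- B: BR = c2, leader payoff 0.
- C: BR = c2, leader payoff 4.
- D: BR = c2, leader payoff 4.
- E: BR = c2, leader payoff 5.
Maximizing over 7, 0, 4, 4, 5, R chooses A. Subgame-perfect outcome: (A, c1) with payoffs (7, 8).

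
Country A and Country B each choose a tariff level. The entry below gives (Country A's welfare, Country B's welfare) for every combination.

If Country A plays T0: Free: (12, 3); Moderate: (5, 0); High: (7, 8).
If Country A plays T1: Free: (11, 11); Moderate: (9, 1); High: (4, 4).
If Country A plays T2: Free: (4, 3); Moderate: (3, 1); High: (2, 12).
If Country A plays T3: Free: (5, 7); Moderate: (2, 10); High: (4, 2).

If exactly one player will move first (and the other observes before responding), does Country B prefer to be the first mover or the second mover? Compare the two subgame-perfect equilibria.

If Country A leads: Country B's best replies are T0→High, T1→Free, T2→High, T3→Moderate; Country A's induced payoffs 7, 11, 2, 2; outcome (T1, Free), payoffs (11, 11).
If Country B leads: Country A's best replies are Free→T0, Moderate→T1, High→T0; Country B's induced payoffs 3, 1, 8; outcome (T0, High), payoffs (7, 8).
Country B gets 8 moving first and 11 moving second, so Country B prefers to move second.

second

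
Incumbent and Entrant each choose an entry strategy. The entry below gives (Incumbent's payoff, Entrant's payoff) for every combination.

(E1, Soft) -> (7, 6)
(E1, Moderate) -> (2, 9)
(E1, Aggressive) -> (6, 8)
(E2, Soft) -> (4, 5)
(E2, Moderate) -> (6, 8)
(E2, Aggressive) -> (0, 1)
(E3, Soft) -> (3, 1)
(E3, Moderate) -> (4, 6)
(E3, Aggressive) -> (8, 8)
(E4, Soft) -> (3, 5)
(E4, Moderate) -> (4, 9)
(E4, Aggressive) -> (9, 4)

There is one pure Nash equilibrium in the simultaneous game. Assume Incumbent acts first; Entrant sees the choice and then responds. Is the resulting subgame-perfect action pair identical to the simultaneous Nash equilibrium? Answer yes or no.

Entrant best-responds to each possible Incumbent move:
- E1: Entrant compares 6, 9, 8 and picks Moderate; Incumbent would get 2.
- E2: Entrant compares 5, 8, 1 and picks Moderate; Incumbent would get 6.
- E3: Entrant compares 1, 6, 8 and picks Aggressive; Incumbent would get 8.
- E4: Entrant compares 5, 9, 4 and picks Moderate; Incumbent would get 4.
Among 2, 6, 8, 4, the best is 8 at E3. Subgame-perfect outcome: (E3, Aggressive) with payoffs (8, 8).
Under simultaneous play:
Incumbent's best replies: Soft→E1; Moderate→E2; Aggressive→E4.
Entrant's best replies: E1→Moderate; E2→Moderate; E3→Aggressive; E4→Moderate.
Only (E2, Moderate) has each player best-responding; Nash payoffs (6, 8).
Sequential outcome (E3, Aggressive) differs from the Nash profile (E2, Moderate).

no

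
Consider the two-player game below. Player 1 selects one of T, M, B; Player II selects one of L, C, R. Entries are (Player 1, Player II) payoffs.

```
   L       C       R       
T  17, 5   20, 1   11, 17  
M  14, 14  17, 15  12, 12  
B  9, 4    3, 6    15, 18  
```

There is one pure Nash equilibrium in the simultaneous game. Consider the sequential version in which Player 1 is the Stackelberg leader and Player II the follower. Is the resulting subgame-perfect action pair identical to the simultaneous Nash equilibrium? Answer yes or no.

no

Solve by backward induction (Player 1 leads).
- T: Player II compares 5, 1, 17 and picks R; Player 1 would get 11.
- M: Player II compares 14, 15, 12 and picks C; Player 1 would get 17.
- B: Player II compares 4, 6, 18 and picks R; Player 1 would get 15.
Among 11, 17, 15, the best is 17 at M. Subgame-perfect outcome: (M, C) with payoffs (17, 15).
For the simultaneous game, intersect best replies.
Player 1's best replies: L→T; C→T; R→B.
Player II's best replies: T→R; M→C; B→R.
The unique mutual best reply is (B, R), giving (15, 18).
Sequential outcome (M, C) differs from the Nash profile (B, R).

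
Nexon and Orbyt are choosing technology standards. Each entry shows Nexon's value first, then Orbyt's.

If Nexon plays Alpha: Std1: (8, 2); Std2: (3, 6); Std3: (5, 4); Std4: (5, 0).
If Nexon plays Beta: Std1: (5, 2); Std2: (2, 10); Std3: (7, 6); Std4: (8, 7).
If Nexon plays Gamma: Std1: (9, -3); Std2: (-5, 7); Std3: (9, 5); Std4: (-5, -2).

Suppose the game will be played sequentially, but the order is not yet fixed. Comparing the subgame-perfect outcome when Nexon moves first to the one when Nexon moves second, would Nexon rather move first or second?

If Nexon leads: Orbyt's best replies are Alpha→Std2, Beta→Std2, Gamma→Std2; Nexon's induced payoffs 3, 2, -5; outcome (Alpha, Std2), payoffs (3, 6).
If Orbyt leads: Nexon's best replies are Std1→Gamma, Std2→Alpha, Std3→Gamma, Std4→Beta; Orbyt's induced payoffs -3, 6, 5, 7; outcome (Beta, Std4), payoffs (8, 7).
Nexon gets 3 moving first and 8 moving second, so Nexon prefers to move second.

second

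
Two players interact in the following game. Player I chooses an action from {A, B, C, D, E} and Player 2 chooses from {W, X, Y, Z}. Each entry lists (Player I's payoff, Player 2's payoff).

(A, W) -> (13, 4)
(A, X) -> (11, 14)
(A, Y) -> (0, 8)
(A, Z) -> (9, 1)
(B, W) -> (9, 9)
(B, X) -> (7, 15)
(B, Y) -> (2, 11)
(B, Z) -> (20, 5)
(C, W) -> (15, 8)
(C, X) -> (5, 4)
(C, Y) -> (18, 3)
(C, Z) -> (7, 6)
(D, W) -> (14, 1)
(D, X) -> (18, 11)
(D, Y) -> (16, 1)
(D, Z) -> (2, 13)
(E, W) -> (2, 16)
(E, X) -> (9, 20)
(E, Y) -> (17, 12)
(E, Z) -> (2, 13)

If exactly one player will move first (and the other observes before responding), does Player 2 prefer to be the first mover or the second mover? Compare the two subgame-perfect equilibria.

If Player I leads: Player 2's best replies are A→X, B→X, C→W, D→Z, E→X; Player I's induced payoffs 11, 7, 15, 2, 9; outcome (C, W), payoffs (15, 8).
If Player 2 leads: Player I's best replies are W→C, X→D, Y→C, Z→B; Player 2's induced payoffs 8, 11, 3, 5; outcome (D, X), payoffs (18, 11).
Player 2 gets 11 moving first and 8 moving second, so Player 2 prefers to move first.

first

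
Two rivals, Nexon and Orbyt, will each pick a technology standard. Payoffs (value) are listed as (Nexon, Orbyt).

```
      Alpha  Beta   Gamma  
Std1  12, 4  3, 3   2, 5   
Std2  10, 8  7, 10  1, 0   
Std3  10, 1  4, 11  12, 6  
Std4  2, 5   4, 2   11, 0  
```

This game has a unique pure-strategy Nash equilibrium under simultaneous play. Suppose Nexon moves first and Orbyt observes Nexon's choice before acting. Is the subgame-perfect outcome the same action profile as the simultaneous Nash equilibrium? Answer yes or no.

Orbyt best-responds to each possible Nexon move:
- Std1: BR = Gamma, leader payoff 2.
- Std2: BR = Beta, leader payoff 7.
- Std3: BR = Beta, leader payoff 4.
- Std4: BR = Alpha, leader payoff 2.
Nexon's induced payoffs are 2, 7, 4, 2, so Nexon commits to Std2. Subgame-perfect outcome: (Std2, Beta) with payoffs (7, 10).
For the simultaneous game, intersect best replies.
Nexon's best replies: Alpha→Std1; Beta→Std2; Gamma→Std3.
Orbyt's best replies: Std1→Gamma; Std2→Beta; Std3→Beta; Std4→Alpha.
Only (Std2, Beta) has each player best-responding; Nash payoffs (7, 10).
Sequential outcome (Std2, Beta) coincides with the Nash profile (Std2, Beta).

yes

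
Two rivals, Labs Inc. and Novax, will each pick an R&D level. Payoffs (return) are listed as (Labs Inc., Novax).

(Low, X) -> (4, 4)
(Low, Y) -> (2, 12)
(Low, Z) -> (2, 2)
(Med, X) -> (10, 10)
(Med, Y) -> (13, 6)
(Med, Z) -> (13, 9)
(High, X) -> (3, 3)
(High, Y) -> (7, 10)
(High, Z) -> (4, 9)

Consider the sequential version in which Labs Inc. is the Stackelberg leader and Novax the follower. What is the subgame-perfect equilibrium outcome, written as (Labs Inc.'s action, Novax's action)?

(Med, X)

Novax best-responds to each possible Labs Inc. move:
- Low: Novax compares 4, 12, 2 and picks Y; Labs Inc. would get 2.
- Med: Novax compares 10, 6, 9 and picks X; Labs Inc. would get 10.
- High: Novax compares 3, 10, 9 and picks Y; Labs Inc. would get 7.
Labs Inc.'s induced payoffs are 2, 10, 7, so Labs Inc. commits to Med. Subgame-perfect outcome: (Med, X) with payoffs (10, 10).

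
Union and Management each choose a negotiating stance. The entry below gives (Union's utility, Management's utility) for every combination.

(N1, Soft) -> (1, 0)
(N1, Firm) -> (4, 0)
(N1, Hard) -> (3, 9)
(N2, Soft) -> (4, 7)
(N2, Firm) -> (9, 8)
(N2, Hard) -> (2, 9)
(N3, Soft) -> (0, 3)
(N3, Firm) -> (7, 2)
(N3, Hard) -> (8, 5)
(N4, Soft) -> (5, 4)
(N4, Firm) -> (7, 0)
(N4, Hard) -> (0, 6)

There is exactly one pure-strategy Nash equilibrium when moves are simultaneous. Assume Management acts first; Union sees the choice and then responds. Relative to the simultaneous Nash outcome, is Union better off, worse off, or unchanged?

Union best-responds to each possible Management move:
- Soft: BR = N4, leader payoff 4.
- Firm: BR = N2, leader payoff 8.
- Hard: BR = N3, leader payoff 5.
Among 4, 8, 5, the best is 8 at Firm. Subgame-perfect outcome: (N2, Firm) with payoffs (9, 8).
Now find the simultaneous Nash equilibrium.
Union's best replies: Soft→N4; Firm→N2; Hard→N3.
Management's best replies: N1→Hard; N2→Hard; N3→Hard; N4→Hard.
Only (N3, Hard) has each player best-responding; Nash payoffs (8, 5).
Union earns 9 sequentially versus 8 at the Nash outcome: better off.

better off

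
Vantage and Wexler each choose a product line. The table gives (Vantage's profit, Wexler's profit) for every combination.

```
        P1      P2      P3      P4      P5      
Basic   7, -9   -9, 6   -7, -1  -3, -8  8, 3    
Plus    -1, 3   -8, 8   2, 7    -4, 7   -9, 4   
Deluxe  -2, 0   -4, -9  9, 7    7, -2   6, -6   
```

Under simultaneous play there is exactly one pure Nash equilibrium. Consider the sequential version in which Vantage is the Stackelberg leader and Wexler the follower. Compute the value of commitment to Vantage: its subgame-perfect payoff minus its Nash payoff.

Work backward from Wexler's decision.
- Basic: Wexler compares -9, 6, -1, -8, 3 and picks P2; Vantage would get -9.
- Plus: Wexler compares 3, 8, 7, 7, 4 and picks P2; Vantage would get -8.
- Deluxe: Wexler compares 0, -9, 7, -2, -6 and picks P3; Vantage would get 9.
Among -9, -8, 9, the best is 9 at Deluxe. Subgame-perfect outcome: (Deluxe, P3) with payoffs (9, 7).
Under simultaneous play:
Vantage's best replies: P1→Basic; P2→Deluxe; P3→Deluxe; P4→Deluxe; P5→Basic.
Wexler's best replies: Basic→P2; Plus→P2; Deluxe→P3.
Only (Deluxe, P3) has each player best-responding; Nash payoffs (9, 7).
Vantage's commitment gain: 9 − 9 = 0.

0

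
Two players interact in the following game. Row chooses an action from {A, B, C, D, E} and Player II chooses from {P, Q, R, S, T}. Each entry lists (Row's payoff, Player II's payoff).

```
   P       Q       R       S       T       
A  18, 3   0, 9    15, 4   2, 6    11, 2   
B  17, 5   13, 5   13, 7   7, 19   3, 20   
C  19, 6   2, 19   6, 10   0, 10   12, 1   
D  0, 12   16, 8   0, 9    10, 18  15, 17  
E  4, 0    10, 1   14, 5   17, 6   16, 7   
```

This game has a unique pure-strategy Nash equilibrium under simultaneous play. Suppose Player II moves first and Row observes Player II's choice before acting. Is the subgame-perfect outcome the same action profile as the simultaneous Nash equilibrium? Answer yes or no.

no

Work backward from Row's decision.
- P → Row plays C (best of 18, 17, 19, 0, 4); Player II gets 6.
- Q → Row plays D (best of 0, 13, 2, 16, 10); Player II gets 8.
- R → Row plays A (best of 15, 13, 6, 0, 14); Player II gets 4.
- S → Row plays E (best of 2, 7, 0, 10, 17); Player II gets 6.
- T → Row plays E (best of 11, 3, 12, 15, 16); Player II gets 7.
Player II's induced payoffs are 6, 8, 4, 6, 7, so Player II commits to Q. Subgame-perfect outcome: (D, Q) with payoffs (16, 8).
Under simultaneous play:
Row's best replies: P→C; Q→D; R→A; S→E; T→E.
Player II's best replies: A→Q; B→T; C→Q; D→S; E→T.
The unique mutual best reply is (E, T), giving (16, 7).
Sequential outcome (D, Q) differs from the Nash profile (E, T).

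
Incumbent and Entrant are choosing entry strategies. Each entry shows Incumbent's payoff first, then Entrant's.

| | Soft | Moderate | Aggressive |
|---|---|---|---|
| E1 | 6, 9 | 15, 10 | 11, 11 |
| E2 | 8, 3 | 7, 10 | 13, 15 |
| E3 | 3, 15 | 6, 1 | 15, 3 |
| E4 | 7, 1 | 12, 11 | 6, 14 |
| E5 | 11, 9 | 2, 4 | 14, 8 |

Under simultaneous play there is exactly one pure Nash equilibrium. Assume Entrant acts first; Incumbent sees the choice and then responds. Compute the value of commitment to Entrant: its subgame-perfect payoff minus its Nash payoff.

1

Incumbent best-responds to each possible Entrant move:
- Soft: BR = E5, leader payoff 9.
- Moderate: BR = E1, leader payoff 10.
- Aggressive: BR = E3, leader payoff 3.
Entrant's induced payoffs are 9, 10, 3, so Entrant commits to Moderate. Subgame-perfect outcome: (E1, Moderate) with payoffs (15, 10).
Now find the simultaneous Nash equilibrium.
Incumbent's best replies: Soft→E5; Moderate→E1; Aggressive→E3.
Entrant's best replies: E1→Aggressive; E2→Aggressive; E3→Soft; E4→Aggressive; E5→Soft.
Only (E5, Soft) has each player best-responding; Nash payoffs (11, 9).
Entrant's commitment gain: 10 − 9 = 1.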